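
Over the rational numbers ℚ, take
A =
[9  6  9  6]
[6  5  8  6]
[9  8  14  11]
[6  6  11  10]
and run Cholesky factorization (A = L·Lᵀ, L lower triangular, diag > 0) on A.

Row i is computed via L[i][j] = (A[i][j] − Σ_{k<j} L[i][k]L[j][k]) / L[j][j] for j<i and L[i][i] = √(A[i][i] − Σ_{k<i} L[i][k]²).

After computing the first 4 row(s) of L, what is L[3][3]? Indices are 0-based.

Step 1: L[0][0] = √(9) = 3.
  L[1][0] = (6) / L[0][0] = 2.
Step 2: L[1][1] = √(1) = 1.
  L[2][0] = (9) / L[0][0] = 3.
  L[2][1] = (2) / L[1][1] = 2.
Step 3: L[2][2] = √(1) = 1.
  L[3][0] = (6) / L[0][0] = 2.
  L[3][1] = (2) / L[1][1] = 2.
  L[3][2] = (1) / L[2][2] = 1.
Step 4: L[3][3] = √(1) = 1.

L[3][3] = 1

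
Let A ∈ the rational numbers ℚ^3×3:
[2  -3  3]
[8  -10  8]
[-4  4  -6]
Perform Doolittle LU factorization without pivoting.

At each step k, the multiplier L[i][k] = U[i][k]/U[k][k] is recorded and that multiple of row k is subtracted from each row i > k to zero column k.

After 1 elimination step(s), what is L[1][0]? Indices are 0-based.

Step 1: pivot at (0,0) is 2.
  row1 ← row1 − (4)·row0  ⇒  L[1][0]=4, U row1=(0, 2, -4)
  row2 ← row2 − (-2)·row0  ⇒  L[2][0]=-2, U row2=(0, -2, 0)

L[1][0] = 4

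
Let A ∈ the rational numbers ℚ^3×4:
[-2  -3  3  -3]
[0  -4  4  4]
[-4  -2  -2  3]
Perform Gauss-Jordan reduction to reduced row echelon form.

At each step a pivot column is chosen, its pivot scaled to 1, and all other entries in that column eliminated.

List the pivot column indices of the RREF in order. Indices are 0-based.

pivot columns: 0, 1, 2

step 1: normalize row 0 (÷-2) = (1, 3/2, -3/2, 3/2)
  row 2: subtract -4×row0 = (0, 4, -8, 9)
step 2: normalize row 1 (÷-4) = (0, 1, -1, -1)
  row 0: subtract 3/2×row1 = (1, 0, 0, 3)
  row 2: subtract 4×row1 = (0, 0, -4, 13)
step 3: normalize row 2 (÷-4) = (0, 0, 1, -13/4)
  row 1: subtract -1×row2 = (0, 1, 0, -17/4)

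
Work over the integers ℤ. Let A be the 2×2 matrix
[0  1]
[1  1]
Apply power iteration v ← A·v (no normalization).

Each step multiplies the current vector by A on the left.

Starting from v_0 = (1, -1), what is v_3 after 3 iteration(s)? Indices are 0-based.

v_0 = (1, -1).
v_1 = A·v_0 = (-1, 0).
v_2 = A·v_1 = (0, -1).
v_3 = A·v_2 = (-1, -1).

v_3 = (-1, -1)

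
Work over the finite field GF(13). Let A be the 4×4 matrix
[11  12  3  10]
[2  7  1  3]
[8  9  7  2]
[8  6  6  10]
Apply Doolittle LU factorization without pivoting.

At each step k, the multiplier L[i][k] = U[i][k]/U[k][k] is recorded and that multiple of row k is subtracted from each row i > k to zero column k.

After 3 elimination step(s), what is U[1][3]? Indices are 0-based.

U[1][3] = 0

[col 0] pivot 11
  R1 -= 12*R0 → (0, 6, 4, 0)  (L[1][0] := 12)
  R2 -= 9*R0 → (0, 5, 6, 3)  (L[2][0] := 9)
  R3 -= 9*R0 → (0, 2, 5, 11)  (L[3][0] := 9)
[col 1] pivot 6
  R2 -= 3*R1 → (0, 0, 7, 3)  (L[2][1] := 3)
  R3 -= 9*R1 → (0, 0, 8, 11)  (L[3][1] := 9)
[col 2] pivot 7
  R3 -= 3*R2 → (0, 0, 0, 2)  (L[3][2] := 3)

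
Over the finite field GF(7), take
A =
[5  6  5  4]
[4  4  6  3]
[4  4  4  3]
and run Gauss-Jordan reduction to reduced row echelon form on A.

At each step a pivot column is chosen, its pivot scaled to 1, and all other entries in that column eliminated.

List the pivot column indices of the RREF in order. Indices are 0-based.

step 1: normalize row 0 (÷5) = (1, 4, 1, 5)
  row 1: subtract 4×row0 = (0, 2, 2, 4)
  row 2: subtract 4×row0 = (0, 2, 0, 4)
step 2: normalize row 1 (÷2) = (0, 1, 1, 2)
  row 0: subtract 4×row1 = (1, 0, 4, 4)
  row 2: subtract 2×row1 = (0, 0, 5, 0)
step 3: normalize row 2 (÷5) = (0, 0, 1, 0)
  row 0: subtract 4×row2 = (1, 0, 0, 4)
  row 1: subtract 1×row2 = (0, 1, 0, 2)

pivot columns: 0, 1, 2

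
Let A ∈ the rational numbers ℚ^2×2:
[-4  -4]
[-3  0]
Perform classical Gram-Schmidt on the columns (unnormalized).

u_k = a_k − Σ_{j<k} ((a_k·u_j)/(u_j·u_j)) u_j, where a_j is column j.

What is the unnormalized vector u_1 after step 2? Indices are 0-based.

u_1 = (-36/25, 48/25)

Step 1: u_0 = a_0 = (-4, -3).
Step 2: u_1 = a_1 − (16/25)·u_0 = (-36/25, 48/25).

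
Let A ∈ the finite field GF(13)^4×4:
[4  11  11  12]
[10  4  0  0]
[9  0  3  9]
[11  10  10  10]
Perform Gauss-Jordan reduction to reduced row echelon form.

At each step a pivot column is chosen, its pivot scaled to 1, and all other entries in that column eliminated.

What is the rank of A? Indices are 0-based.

step 1: normalize row 0 (÷4) = (1, 6, 6, 3)
  row 1: subtract 10×row0 = (0, 9, 5, 9)
  row 2: subtract 9×row0 = (0, 11, 1, 8)
  row 3: subtract 11×row0 = (0, 9, 9, 3)
step 2: normalize row 1 (÷9) = (0, 1, 2, 1)
  row 0: subtract 6×row1 = (1, 0, 7, 10)
  row 2: subtract 11×row1 = (0, 0, 5, 10)
  row 3: subtract 9×row1 = (0, 0, 4, 7)
step 3: normalize row 2 (÷5) = (0, 0, 1, 2)
  row 0: subtract 7×row2 = (1, 0, 0, 9)
  row 1: subtract 2×row2 = (0, 1, 0, 10)
  row 3: subtract 4×row2 = (0, 0, 0, 12)
step 4: normalize row 3 (÷12) = (0, 0, 0, 1)
  row 0: subtract 9×row3 = (1, 0, 0, 0)
  row 1: subtract 10×row3 = (0, 1, 0, 0)
  row 2: subtract 2×row3 = (0, 0, 1, 0)

rank = 4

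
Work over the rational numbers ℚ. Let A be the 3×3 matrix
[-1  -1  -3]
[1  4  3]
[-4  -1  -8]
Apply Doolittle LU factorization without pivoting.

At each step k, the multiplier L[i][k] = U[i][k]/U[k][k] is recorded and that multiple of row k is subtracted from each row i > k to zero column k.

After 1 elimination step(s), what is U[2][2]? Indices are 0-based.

U[2][2] = 4

Step 1: pivot at (0,0) is -1.
  row1 ← row1 − (-1)·row0  ⇒  L[1][0]=-1, U row1=(0, 3, 0)
  row2 ← row2 − (4)·row0  ⇒  L[2][0]=4, U row2=(0, 3, 4)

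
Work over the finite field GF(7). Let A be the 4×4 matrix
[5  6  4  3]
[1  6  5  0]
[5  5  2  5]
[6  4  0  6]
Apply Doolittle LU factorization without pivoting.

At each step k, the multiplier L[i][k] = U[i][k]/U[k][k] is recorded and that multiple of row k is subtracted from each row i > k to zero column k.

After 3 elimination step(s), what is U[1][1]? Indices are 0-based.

[col 0] pivot 5
  R1 -= 3*R0 → (0, 2, 0, 5)  (L[1][0] := 3)
  R2 -= 1*R0 → (0, 6, 5, 2)  (L[2][0] := 1)
  R3 -= 4*R0 → (0, 1, 5, 1)  (L[3][0] := 4)
[col 1] pivot 2
  R2 -= 3*R1 → (0, 0, 5, 1)  (L[2][1] := 3)
  R3 -= 4*R1 → (0, 0, 5, 2)  (L[3][1] := 4)
[col 2] pivot 5
  R3 -= 1*R2 → (0, 0, 0, 1)  (L[3][2] := 1)

U[1][1] = 2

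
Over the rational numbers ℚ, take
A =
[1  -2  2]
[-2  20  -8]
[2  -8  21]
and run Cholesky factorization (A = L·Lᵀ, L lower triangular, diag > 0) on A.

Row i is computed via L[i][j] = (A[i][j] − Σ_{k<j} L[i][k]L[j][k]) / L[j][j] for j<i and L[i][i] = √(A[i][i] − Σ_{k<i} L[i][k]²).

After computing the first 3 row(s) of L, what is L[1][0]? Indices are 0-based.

Step 1: L[0][0] = √(1) = 1.
  L[1][0] = (-2) / L[0][0] = -2.
Step 2: L[1][1] = √(16) = 4.
  L[2][0] = (2) / L[0][0] = 2.
  L[2][1] = (-4) / L[1][1] = -1.
Step 3: L[2][2] = √(16) = 4.

L[1][0] = -2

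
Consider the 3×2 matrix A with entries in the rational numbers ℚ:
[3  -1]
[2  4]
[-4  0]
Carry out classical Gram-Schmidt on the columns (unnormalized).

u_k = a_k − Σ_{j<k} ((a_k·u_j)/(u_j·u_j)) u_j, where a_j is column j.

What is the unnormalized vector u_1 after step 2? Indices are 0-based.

Step 1: u_0 = a_0 = (3, 2, -4).
Step 2: u_1 = a_1 − (5/29)·u_0 = (-44/29, 106/29, 20/29).

u_1 = (-44/29, 106/29, 20/29)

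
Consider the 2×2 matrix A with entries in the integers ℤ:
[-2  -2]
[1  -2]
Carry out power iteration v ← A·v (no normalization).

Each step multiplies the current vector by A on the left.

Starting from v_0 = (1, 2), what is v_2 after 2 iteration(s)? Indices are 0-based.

v_0 = (1, 2).
v_1 = A·v_0 = (-6, -3).
v_2 = A·v_1 = (18, 0).

v_2 = (18, 0)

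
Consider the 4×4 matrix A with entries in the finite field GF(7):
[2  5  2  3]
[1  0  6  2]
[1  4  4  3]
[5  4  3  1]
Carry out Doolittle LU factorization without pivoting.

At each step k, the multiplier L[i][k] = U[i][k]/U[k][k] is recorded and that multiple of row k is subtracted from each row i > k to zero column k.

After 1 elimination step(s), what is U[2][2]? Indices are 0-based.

[col 0] pivot 2
  R1 -= 4*R0 → (0, 1, 5, 4)  (L[1][0] := 4)
  R2 -= 4*R0 → (0, 5, 3, 5)  (L[2][0] := 4)
  R3 -= 6*R0 → (0, 2, 5, 4)  (L[3][0] := 6)

U[2][2] = 3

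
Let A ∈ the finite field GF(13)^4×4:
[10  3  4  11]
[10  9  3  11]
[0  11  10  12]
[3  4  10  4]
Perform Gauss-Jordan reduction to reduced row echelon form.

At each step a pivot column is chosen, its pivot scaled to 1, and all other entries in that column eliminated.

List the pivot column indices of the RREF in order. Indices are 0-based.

pivot columns: 0, 1, 2, 3

[1] R0 /= 10  ⇒  (1, 12, 3, 5)
     R1 -= 10·R0  ⇒  (0, 6, 12, 0)
     R3 -= 3·R0  ⇒  (0, 7, 1, 2)
[2] R1 /= 6  ⇒  (0, 1, 2, 0)
     R0 -= 12·R1  ⇒  (1, 0, 5, 5)
     R2 -= 11·R1  ⇒  (0, 0, 1, 12)
     R3 -= 7·R1  ⇒  (0, 0, 0, 2)
[3] R2 /= 1  ⇒  (0, 0, 1, 12)
     R0 -= 5·R2  ⇒  (1, 0, 0, 10)
     R1 -= 2·R2  ⇒  (0, 1, 0, 2)
[4] R3 /= 2  ⇒  (0, 0, 0, 1)
     R0 -= 10·R3  ⇒  (1, 0, 0, 0)
     R1 -= 2·R3  ⇒  (0, 1, 0, 0)
     R2 -= 12·R3  ⇒  (0, 0, 1, 0)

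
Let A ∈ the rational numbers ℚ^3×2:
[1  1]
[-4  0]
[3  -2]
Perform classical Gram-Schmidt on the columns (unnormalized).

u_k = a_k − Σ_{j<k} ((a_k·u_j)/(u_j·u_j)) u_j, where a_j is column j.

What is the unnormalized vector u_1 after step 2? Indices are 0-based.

u_1 = (31/26, -10/13, -37/26)

Step 1: u_0 = a_0 = (1, -4, 3).
Step 2: u_1 = a_1 − (-5/26)·u_0 = (31/26, -10/13, -37/26).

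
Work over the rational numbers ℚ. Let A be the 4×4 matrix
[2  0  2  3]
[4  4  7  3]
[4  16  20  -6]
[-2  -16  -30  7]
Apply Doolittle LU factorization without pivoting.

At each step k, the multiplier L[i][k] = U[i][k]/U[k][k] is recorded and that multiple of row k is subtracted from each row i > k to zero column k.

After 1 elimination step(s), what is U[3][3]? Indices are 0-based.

k=0: U[0][0]=2
  eliminate (1,0): mult=2, new row 1: (0, 4, 3, -3); set L[1][0]=2
  eliminate (2,0): mult=2, new row 2: (0, 16, 16, -12); set L[2][0]=2
  eliminate (3,0): mult=-1, new row 3: (0, -16, -28, 10); set L[3][0]=-1

U[3][3] = 10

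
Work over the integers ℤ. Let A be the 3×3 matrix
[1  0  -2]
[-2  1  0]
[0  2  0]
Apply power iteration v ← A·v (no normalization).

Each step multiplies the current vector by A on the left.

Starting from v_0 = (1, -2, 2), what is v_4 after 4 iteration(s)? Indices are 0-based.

v_0 = (1, -2, 2).
v_1 = A·v_0 = (-3, -4, -4).
v_2 = A·v_1 = (5, 2, -8).
v_3 = A·v_2 = (21, -8, 4).
v_4 = A·v_3 = (13, -50, -16).

v_4 = (13, -50, -16)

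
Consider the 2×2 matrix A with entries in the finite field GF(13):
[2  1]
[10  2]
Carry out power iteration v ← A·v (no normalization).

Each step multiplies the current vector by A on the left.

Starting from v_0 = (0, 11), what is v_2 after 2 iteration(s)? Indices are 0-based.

v_2 = (5, 11)

v_0 = (0, 11).
v_1 = A·v_0 = (11, 9).
v_2 = A·v_1 = (5, 11).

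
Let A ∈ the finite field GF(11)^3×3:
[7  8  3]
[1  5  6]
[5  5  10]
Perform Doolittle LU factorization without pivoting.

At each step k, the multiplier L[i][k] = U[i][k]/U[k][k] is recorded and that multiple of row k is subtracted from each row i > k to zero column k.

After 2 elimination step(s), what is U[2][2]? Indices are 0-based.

Step 1: pivot at (0,0) is 7.
  row1 ← row1 − (8)·row0  ⇒  L[1][0]=8, U row1=(0, 7, 4)
  row2 ← row2 − (7)·row0  ⇒  L[2][0]=7, U row2=(0, 4, 0)
Step 2: pivot at (1,1) is 7.
  row2 ← row2 − (10)·row1  ⇒  L[2][1]=10, U row2=(0, 0, 4)

U[2][2] = 4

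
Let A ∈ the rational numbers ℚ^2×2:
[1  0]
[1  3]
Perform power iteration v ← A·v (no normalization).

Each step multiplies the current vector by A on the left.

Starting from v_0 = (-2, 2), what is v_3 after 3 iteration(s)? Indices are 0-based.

v_0 = (-2, 2).
v_1 = A·v_0 = (-2, 4).
v_2 = A·v_1 = (-2, 10).
v_3 = A·v_2 = (-2, 28).

v_3 = (-2, 28)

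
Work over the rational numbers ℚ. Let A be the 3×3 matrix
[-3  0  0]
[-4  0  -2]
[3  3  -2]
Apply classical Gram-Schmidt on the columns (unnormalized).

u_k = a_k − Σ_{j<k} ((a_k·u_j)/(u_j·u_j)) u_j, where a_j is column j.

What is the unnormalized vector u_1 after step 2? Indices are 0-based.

Step 1: u_0 = a_0 = (-3, -4, 3).
Step 2: u_1 = a_1 − (9/34)·u_0 = (27/34, 18/17, 75/34).

u_1 = (27/34, 18/17, 75/34)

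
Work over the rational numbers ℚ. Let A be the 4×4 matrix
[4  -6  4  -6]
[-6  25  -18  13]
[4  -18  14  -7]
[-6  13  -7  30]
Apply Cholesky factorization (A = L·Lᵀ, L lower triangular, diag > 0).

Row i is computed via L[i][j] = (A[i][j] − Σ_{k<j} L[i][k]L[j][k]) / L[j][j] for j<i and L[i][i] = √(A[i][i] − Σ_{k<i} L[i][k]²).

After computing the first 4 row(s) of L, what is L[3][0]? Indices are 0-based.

L[3][0] = -3

Step 1: L[0][0] = √(4) = 2.
  L[1][0] = (-6) / L[0][0] = -3.
Step 2: L[1][1] = √(16) = 4.
  L[2][0] = (4) / L[0][0] = 2.
  L[2][1] = (-12) / L[1][1] = -3.
Step 3: L[2][2] = √(1) = 1.
  L[3][0] = (-6) / L[0][0] = -3.
  L[3][1] = (4) / L[1][1] = 1.
  L[3][2] = (2) / L[2][2] = 2.
Step 4: L[3][3] = √(16) = 4.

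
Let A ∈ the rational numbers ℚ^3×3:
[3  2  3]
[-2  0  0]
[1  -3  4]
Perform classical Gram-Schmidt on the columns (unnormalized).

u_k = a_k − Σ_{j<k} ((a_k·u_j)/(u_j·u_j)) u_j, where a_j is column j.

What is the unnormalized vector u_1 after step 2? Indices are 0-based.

Step 1: u_0 = a_0 = (3, -2, 1).
Step 2: u_1 = a_1 − (3/14)·u_0 = (19/14, 3/7, -45/14).

u_1 = (19/14, 3/7, -45/14)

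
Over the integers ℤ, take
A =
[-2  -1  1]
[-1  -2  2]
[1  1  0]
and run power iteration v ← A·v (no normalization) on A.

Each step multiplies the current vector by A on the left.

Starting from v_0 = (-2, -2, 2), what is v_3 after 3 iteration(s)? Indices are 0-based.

v_0 = (-2, -2, 2).
v_1 = A·v_0 = (8, 10, -4).
v_2 = A·v_1 = (-30, -36, 18).
v_3 = A·v_2 = (114, 138, -66).

v_3 = (114, 138, -66)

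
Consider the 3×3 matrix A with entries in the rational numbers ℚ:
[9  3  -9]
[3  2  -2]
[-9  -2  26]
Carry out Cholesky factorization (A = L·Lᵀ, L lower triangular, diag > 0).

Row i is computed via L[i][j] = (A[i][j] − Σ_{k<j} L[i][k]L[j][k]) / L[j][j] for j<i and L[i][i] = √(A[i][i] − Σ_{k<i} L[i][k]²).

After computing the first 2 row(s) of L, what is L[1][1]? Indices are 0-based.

Step 1: L[0][0] = √(9) = 3.
  L[1][0] = (3) / L[0][0] = 1.
Step 2: L[1][1] = √(1) = 1.

L[1][1] = 1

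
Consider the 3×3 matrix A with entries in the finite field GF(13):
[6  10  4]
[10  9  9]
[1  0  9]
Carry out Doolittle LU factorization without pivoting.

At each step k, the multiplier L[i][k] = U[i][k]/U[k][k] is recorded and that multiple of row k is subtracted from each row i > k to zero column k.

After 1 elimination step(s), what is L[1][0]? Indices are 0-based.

[col 0] pivot 6
  R1 -= 6*R0 → (0, 1, 11)  (L[1][0] := 6)
  R2 -= 11*R0 → (0, 7, 4)  (L[2][0] := 11)

L[1][0] = 6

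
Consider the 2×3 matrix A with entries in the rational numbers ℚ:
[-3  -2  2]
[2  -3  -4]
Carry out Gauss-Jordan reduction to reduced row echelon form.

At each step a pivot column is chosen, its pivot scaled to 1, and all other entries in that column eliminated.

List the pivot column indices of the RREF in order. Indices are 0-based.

pivot columns: 0, 1

pivot(0,0)=-3: scale R0 → (1, 2/3, -2/3)
  clear (1,0): R1 −= (2)R0 → (0, -13/3, -8/3)
pivot(1,1)=-13/3: scale R1 → (0, 1, 8/13)
  clear (0,1): R0 −= (2/3)R1 → (1, 0, -14/13)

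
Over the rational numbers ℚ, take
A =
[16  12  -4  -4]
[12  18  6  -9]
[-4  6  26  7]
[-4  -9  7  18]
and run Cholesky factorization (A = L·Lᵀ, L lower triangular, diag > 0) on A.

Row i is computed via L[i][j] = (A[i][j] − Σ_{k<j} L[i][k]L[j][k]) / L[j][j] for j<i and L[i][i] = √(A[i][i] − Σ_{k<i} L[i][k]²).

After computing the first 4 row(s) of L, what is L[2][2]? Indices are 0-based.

L[2][2] = 4

Step 1: L[0][0] = √(16) = 4.
  L[1][0] = (12) / L[0][0] = 3.
Step 2: L[1][1] = √(9) = 3.
  L[2][0] = (-4) / L[0][0] = -1.
  L[2][1] = (9) / L[1][1] = 3.
Step 3: L[2][2] = √(16) = 4.
  L[3][0] = (-4) / L[0][0] = -1.
  L[3][1] = (-6) / L[1][1] = -2.
  L[3][2] = (12) / L[2][2] = 3.
Step 4: L[3][3] = √(4) = 2.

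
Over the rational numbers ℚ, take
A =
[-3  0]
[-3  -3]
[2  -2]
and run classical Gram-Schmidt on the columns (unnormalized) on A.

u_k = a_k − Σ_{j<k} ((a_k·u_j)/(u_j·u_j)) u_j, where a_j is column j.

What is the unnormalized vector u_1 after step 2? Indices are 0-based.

Step 1: u_0 = a_0 = (-3, -3, 2).
Step 2: u_1 = a_1 − (5/22)·u_0 = (15/22, -51/22, -27/11).

u_1 = (15/22, -51/22, -27/11)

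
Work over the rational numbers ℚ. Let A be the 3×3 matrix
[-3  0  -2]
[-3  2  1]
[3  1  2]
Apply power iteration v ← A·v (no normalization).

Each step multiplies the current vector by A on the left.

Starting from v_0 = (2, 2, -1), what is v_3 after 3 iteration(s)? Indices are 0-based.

v_0 = (2, 2, -1).
v_1 = A·v_0 = (-4, -3, 6).
v_2 = A·v_1 = (0, 12, -3).
v_3 = A·v_2 = (6, 21, 6).

v_3 = (6, 21, 6)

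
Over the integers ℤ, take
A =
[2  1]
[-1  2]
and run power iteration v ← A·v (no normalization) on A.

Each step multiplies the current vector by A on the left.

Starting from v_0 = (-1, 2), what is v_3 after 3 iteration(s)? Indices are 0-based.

v_0 = (-1, 2).
v_1 = A·v_0 = (0, 5).
v_2 = A·v_1 = (5, 10).
v_3 = A·v_2 = (20, 15).

v_3 = (20, 15)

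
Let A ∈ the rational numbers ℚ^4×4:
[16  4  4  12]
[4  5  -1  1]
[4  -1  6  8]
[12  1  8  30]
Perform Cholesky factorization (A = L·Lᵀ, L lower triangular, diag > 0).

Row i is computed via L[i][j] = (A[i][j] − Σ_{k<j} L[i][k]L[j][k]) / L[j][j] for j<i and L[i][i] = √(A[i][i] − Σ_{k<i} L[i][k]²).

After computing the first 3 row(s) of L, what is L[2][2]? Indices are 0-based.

Step 1: L[0][0] = √(16) = 4.
  L[1][0] = (4) / L[0][0] = 1.
Step 2: L[1][1] = √(4) = 2.
  L[2][0] = (4) / L[0][0] = 1.
  L[2][1] = (-2) / L[1][1] = -1.
Step 3: L[2][2] = √(4) = 2.

L[2][2] = 2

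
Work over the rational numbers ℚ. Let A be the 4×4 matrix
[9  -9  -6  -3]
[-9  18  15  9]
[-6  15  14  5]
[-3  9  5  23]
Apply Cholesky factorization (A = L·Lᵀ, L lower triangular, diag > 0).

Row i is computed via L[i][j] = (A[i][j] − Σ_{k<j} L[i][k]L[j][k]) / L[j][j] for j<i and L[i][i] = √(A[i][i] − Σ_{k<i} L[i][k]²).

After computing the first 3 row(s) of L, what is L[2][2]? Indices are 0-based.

Step 1: L[0][0] = √(9) = 3.
  L[1][0] = (-9) / L[0][0] = -3.
Step 2: L[1][1] = √(9) = 3.
  L[2][0] = (-6) / L[0][0] = -2.
  L[2][1] = (9) / L[1][1] = 3.
Step 3: L[2][2] = √(1) = 1.

L[2][2] = 1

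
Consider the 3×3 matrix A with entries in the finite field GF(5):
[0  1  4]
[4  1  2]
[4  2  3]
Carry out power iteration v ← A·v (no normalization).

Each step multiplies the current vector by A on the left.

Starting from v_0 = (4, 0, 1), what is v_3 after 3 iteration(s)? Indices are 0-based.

v_0 = (4, 0, 1).
v_1 = A·v_0 = (4, 3, 4).
v_2 = A·v_1 = (4, 2, 4).
v_3 = A·v_2 = (3, 1, 2).

v_3 = (3, 1, 2)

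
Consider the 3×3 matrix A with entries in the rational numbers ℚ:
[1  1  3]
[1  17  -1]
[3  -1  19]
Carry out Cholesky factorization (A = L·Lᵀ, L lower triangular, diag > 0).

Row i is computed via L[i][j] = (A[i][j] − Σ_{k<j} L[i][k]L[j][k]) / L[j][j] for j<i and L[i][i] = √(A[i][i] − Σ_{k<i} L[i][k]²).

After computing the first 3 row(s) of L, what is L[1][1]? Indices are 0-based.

L[1][1] = 4

Step 1: L[0][0] = √(1) = 1.
  L[1][0] = (1) / L[0][0] = 1.
Step 2: L[1][1] = √(16) = 4.
  L[2][0] = (3) / L[0][0] = 3.
  L[2][1] = (-4) / L[1][1] = -1.
Step 3: L[2][2] = √(9) = 3.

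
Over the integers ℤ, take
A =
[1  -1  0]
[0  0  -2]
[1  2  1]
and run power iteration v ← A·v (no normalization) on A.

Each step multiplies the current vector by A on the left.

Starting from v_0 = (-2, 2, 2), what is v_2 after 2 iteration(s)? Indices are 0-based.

v_2 = (0, -8, -8)

v_0 = (-2, 2, 2).
v_1 = A·v_0 = (-4, -4, 4).
v_2 = A·v_1 = (0, -8, -8).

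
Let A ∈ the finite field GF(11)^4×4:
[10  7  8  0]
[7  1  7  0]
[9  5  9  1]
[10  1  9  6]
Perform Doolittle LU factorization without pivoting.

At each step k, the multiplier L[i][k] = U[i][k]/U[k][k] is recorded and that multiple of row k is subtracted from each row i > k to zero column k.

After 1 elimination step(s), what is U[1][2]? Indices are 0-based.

k=0: U[0][0]=10
  eliminate (1,0): mult=4, new row 1: (0, 6, 8, 0); set L[1][0]=4
  eliminate (2,0): mult=2, new row 2: (0, 2, 4, 1); set L[2][0]=2
  eliminate (3,0): mult=1, new row 3: (0, 5, 1, 6); set L[3][0]=1

U[1][2] = 8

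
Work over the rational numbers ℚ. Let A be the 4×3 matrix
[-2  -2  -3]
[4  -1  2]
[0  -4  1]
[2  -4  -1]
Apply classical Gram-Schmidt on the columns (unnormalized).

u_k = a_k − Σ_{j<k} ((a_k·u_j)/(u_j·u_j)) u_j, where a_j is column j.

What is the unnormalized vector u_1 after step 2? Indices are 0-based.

u_1 = (-8/3, 1/3, -4, -10/3)

Step 1: u_0 = a_0 = (-2, 4, 0, 2).
Step 2: u_1 = a_1 − (-1/3)·u_0 = (-8/3, 1/3, -4, -10/3).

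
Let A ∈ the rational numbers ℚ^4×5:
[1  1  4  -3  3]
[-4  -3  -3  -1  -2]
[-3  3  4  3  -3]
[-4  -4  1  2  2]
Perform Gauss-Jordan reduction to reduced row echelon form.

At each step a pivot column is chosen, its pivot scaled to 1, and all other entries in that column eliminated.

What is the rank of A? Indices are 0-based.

pivot(0,0)=1: scale R0 → (1, 1, 4, -3, 3)
  clear (1,0): R1 −= (-4)R0 → (0, 1, 13, -13, 10)
  clear (2,0): R2 −= (-3)R0 → (0, 6, 16, -6, 6)
  clear (3,0): R3 −= (-4)R0 → (0, 0, 17, -10, 14)
pivot(1,1)=1: scale R1 → (0, 1, 13, -13, 10)
  clear (0,1): R0 −= (1)R1 → (1, 0, -9, 10, -7)
  clear (2,1): R2 −= (6)R1 → (0, 0, -62, 72, -54)
pivot(2,2)=-62: scale R2 → (0, 0, 1, -36/31, 27/31)
  clear (0,2): R0 −= (-9)R2 → (1, 0, 0, -14/31, 26/31)
  clear (1,2): R1 −= (13)R2 → (0, 1, 0, 65/31, -41/31)
  clear (3,2): R3 −= (17)R2 → (0, 0, 0, 302/31, -25/31)
pivot(3,3)=302/31: scale R3 → (0, 0, 0, 1, -25/302)
  clear (0,3): R0 −= (-14/31)R3 → (1, 0, 0, 0, 121/151)
  clear (1,3): R1 −= (65/31)R3 → (0, 1, 0, 0, -347/302)
  clear (2,3): R2 −= (-36/31)R3 → (0, 0, 1, 0, 117/151)

rank = 4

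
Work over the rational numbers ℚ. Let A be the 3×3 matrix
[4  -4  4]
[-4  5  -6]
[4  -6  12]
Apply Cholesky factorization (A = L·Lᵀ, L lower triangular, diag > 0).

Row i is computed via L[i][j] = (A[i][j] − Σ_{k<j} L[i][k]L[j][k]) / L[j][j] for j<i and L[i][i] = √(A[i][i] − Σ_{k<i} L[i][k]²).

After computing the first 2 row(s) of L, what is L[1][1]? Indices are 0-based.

L[1][1] = 1

Step 1: L[0][0] = √(4) = 2.
  L[1][0] = (-4) / L[0][0] = -2.
Step 2: L[1][1] = √(1) = 1.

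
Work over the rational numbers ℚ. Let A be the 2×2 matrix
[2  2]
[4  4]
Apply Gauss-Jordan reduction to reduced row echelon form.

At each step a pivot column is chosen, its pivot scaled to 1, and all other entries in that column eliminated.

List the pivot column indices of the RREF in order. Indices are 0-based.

[1] R0 /= 2  ⇒  (1, 1)
     R1 -= 4·R0  ⇒  (0, 0)
column 1 empty below row 1

pivot columns: 0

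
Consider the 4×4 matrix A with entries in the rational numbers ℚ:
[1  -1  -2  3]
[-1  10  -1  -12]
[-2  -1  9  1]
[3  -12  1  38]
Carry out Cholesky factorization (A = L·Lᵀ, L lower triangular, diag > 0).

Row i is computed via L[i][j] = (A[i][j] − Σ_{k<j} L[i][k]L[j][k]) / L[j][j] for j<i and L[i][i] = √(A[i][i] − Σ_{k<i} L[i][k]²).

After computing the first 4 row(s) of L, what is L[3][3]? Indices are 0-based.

Step 1: L[0][0] = √(1) = 1.
  L[1][0] = (-1) / L[0][0] = -1.
Step 2: L[1][1] = √(9) = 3.
  L[2][0] = (-2) / L[0][0] = -2.
  L[2][1] = (-3) / L[1][1] = -1.
Step 3: L[2][2] = √(4) = 2.
  L[3][0] = (3) / L[0][0] = 3.
  L[3][1] = (-9) / L[1][1] = -3.
  L[3][2] = (4) / L[2][2] = 2.
Step 4: L[3][3] = √(16) = 4.

L[3][3] = 4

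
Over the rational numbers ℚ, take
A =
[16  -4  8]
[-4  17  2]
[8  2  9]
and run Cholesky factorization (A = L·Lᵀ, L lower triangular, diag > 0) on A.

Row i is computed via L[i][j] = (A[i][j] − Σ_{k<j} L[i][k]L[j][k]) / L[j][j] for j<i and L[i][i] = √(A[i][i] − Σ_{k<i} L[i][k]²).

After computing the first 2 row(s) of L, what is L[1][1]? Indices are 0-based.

Step 1: L[0][0] = √(16) = 4.
  L[1][0] = (-4) / L[0][0] = -1.
Step 2: L[1][1] = √(16) = 4.

L[1][1] = 4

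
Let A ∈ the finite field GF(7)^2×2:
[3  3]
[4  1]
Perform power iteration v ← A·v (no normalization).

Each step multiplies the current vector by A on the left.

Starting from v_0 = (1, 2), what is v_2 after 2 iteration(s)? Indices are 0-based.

v_2 = (3, 0)

v_0 = (1, 2).
v_1 = A·v_0 = (2, 6).
v_2 = A·v_1 = (3, 0).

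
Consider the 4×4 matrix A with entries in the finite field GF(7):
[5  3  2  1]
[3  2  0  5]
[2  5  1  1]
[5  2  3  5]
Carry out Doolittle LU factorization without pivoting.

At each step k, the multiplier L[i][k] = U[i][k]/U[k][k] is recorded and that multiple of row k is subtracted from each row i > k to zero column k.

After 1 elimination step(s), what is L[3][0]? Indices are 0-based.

L[3][0] = 1

k=0: U[0][0]=5
  eliminate (1,0): mult=2, new row 1: (0, 3, 3, 3); set L[1][0]=2
  eliminate (2,0): mult=6, new row 2: (0, 1, 3, 2); set L[2][0]=6
  eliminate (3,0): mult=1, new row 3: (0, 6, 1, 4); set L[3][0]=1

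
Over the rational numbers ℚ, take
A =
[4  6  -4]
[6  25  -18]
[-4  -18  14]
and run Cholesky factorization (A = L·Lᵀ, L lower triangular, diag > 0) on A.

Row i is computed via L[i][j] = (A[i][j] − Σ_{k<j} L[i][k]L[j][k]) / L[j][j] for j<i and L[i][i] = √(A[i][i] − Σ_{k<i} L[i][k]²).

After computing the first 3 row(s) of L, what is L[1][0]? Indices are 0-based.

L[1][0] = 3

Step 1: L[0][0] = √(4) = 2.
  L[1][0] = (6) / L[0][0] = 3.
Step 2: L[1][1] = √(16) = 4.
  L[2][0] = (-4) / L[0][0] = -2.
  L[2][1] = (-12) / L[1][1] = -3.
Step 3: L[2][2] = √(1) = 1.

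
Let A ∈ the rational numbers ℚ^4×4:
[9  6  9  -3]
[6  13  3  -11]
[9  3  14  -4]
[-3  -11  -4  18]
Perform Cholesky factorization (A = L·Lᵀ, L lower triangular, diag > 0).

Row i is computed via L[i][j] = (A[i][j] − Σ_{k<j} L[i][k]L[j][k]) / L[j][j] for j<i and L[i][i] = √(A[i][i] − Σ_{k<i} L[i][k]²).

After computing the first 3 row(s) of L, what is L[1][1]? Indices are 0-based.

L[1][1] = 3

Step 1: L[0][0] = √(9) = 3.
  L[1][0] = (6) / L[0][0] = 2.
Step 2: L[1][1] = √(9) = 3.
  L[2][0] = (9) / L[0][0] = 3.
  L[2][1] = (-3) / L[1][1] = -1.
Step 3: L[2][2] = √(4) = 2.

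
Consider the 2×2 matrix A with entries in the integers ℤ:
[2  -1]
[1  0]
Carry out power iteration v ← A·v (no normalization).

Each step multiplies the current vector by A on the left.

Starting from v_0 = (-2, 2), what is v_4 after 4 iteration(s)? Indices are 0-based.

v_4 = (-18, -14)

v_0 = (-2, 2).
v_1 = A·v_0 = (-6, -2).
v_2 = A·v_1 = (-10, -6).
v_3 = A·v_2 = (-14, -10).
v_4 = A·v_3 = (-18, -14).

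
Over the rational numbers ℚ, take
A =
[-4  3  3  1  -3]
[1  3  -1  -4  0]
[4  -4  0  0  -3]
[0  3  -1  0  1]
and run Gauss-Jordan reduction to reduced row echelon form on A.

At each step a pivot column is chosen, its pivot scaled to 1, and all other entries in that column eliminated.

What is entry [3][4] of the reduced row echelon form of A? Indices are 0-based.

M[3][4] = -1/33

step 1: normalize row 0 (÷-4) = (1, -3/4, -3/4, -1/4, 3/4)
  row 1: subtract 1×row0 = (0, 15/4, -1/4, -15/4, -3/4)
  row 2: subtract 4×row0 = (0, -1, 3, 1, -6)
step 2: normalize row 1 (÷15/4) = (0, 1, -1/15, -1, -1/5)
  row 0: subtract -3/4×row1 = (1, 0, -4/5, -1, 3/5)
  row 2: subtract -1×row1 = (0, 0, 44/15, 0, -31/5)
  row 3: subtract 3×row1 = (0, 0, -4/5, 3, 8/5)
step 3: normalize row 2 (÷44/15) = (0, 0, 1, 0, -93/44)
  row 0: subtract -4/5×row2 = (1, 0, 0, -1, -12/11)
  row 1: subtract -1/15×row2 = (0, 1, 0, -1, -15/44)
  row 3: subtract -4/5×row2 = (0, 0, 0, 3, -1/11)
step 4: normalize row 3 (÷3) = (0, 0, 0, 1, -1/33)
  row 0: subtract -1×row3 = (1, 0, 0, 0, -37/33)
  row 1: subtract -1×row3 = (0, 1, 0, 0, -49/132)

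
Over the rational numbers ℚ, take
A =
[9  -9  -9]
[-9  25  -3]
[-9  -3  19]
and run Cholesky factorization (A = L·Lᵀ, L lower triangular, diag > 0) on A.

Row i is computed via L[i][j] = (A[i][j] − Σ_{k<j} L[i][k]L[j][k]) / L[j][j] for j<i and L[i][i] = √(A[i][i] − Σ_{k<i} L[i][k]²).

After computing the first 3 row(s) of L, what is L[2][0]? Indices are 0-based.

L[2][0] = -3

Step 1: L[0][0] = √(9) = 3.
  L[1][0] = (-9) / L[0][0] = -3.
Step 2: L[1][1] = √(16) = 4.
  L[2][0] = (-9) / L[0][0] = -3.
  L[2][1] = (-12) / L[1][1] = -3.
Step 3: L[2][2] = √(1) = 1.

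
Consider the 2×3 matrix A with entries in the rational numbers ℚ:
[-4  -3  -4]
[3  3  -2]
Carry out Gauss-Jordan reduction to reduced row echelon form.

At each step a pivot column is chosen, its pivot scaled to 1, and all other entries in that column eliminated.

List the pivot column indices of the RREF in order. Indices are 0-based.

pivot columns: 0, 1

step 1: normalize row 0 (÷-4) = (1, 3/4, 1)
  row 1: subtract 3×row0 = (0, 3/4, -5)
step 2: normalize row 1 (÷3/4) = (0, 1, -20/3)
  row 0: subtract 3/4×row1 = (1, 0, 6)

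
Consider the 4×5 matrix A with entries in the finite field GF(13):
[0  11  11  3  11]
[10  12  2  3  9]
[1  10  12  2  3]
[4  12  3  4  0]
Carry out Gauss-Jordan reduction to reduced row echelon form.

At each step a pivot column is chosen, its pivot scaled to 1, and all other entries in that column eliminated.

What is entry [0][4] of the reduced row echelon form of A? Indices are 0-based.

M[0][4] = 8

pivot(0,0): swap R0↔R1
pivot(0,0)=10: scale R0 → (1, 9, 8, 12, 10)
  clear (2,0): R2 −= (1)R0 → (0, 1, 4, 3, 6)
  clear (3,0): R3 −= (4)R0 → (0, 2, 10, 8, 12)
pivot(1,1)=11: scale R1 → (0, 1, 1, 5, 1)
  clear (0,1): R0 −= (9)R1 → (1, 0, 12, 6, 1)
  clear (2,1): R2 −= (1)R1 → (0, 0, 3, 11, 5)
  clear (3,1): R3 −= (2)R1 → (0, 0, 8, 11, 10)
pivot(2,2)=3: scale R2 → (0, 0, 1, 8, 6)
  clear (0,2): R0 −= (12)R2 → (1, 0, 0, 1, 7)
  clear (1,2): R1 −= (1)R2 → (0, 1, 0, 10, 8)
  clear (3,2): R3 −= (8)R2 → (0, 0, 0, 12, 1)
pivot(3,3)=12: scale R3 → (0, 0, 0, 1, 12)
  clear (0,3): R0 −= (1)R3 → (1, 0, 0, 0, 8)
  clear (1,3): R1 −= (10)R3 → (0, 1, 0, 0, 5)
  clear (2,3): R2 −= (8)R3 → (0, 0, 1, 0, 1)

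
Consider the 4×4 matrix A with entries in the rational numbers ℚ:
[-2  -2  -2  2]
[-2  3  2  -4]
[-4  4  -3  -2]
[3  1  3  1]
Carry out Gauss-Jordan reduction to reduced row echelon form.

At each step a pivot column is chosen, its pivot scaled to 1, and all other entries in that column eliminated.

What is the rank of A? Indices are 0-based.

pivot(0,0)=-2: scale R0 → (1, 1, 1, -1)
  clear (1,0): R1 −= (-2)R0 → (0, 5, 4, -6)
  clear (2,0): R2 −= (-4)R0 → (0, 8, 1, -6)
  clear (3,0): R3 −= (3)R0 → (0, -2, 0, 4)
pivot(1,1)=5: scale R1 → (0, 1, 4/5, -6/5)
  clear (0,1): R0 −= (1)R1 → (1, 0, 1/5, 1/5)
  clear (2,1): R2 −= (8)R1 → (0, 0, -27/5, 18/5)
  clear (3,1): R3 −= (-2)R1 → (0, 0, 8/5, 8/5)
pivot(2,2)=-27/5: scale R2 → (0, 0, 1, -2/3)
  clear (0,2): R0 −= (1/5)R2 → (1, 0, 0, 1/3)
  clear (1,2): R1 −= (4/5)R2 → (0, 1, 0, -2/3)
  clear (3,2): R3 −= (8/5)R2 → (0, 0, 0, 8/3)
pivot(3,3)=8/3: scale R3 → (0, 0, 0, 1)
  clear (0,3): R0 −= (1/3)R3 → (1, 0, 0, 0)
  clear (1,3): R1 −= (-2/3)R3 → (0, 1, 0, 0)
  clear (2,3): R2 −= (-2/3)R3 → (0, 0, 1, 0)

rank = 4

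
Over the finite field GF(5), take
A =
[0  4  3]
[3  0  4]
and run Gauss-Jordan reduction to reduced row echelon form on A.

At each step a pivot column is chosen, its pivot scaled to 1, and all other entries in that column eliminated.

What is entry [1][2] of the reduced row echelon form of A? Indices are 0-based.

M[1][2] = 2

pivot(0,0): swap R0↔R1
pivot(0,0)=3: scale R0 → (1, 0, 3)
pivot(1,1)=4: scale R1 → (0, 1, 2)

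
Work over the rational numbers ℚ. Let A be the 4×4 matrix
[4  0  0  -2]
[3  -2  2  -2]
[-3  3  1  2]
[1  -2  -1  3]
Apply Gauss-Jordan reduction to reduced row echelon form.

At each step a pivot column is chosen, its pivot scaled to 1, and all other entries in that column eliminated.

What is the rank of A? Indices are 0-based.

pivot(0,0)=4: scale R0 → (1, 0, 0, -1/2)
  clear (1,0): R1 −= (3)R0 → (0, -2, 2, -1/2)
  clear (2,0): R2 −= (-3)R0 → (0, 3, 1, 1/2)
  clear (3,0): R3 −= (1)R0 → (0, -2, -1, 7/2)
pivot(1,1)=-2: scale R1 → (0, 1, -1, 1/4)
  clear (2,1): R2 −= (3)R1 → (0, 0, 4, -1/4)
  clear (3,1): R3 −= (-2)R1 → (0, 0, -3, 4)
pivot(2,2)=4: scale R2 → (0, 0, 1, -1/16)
  clear (1,2): R1 −= (-1)R2 → (0, 1, 0, 3/16)
  clear (3,2): R3 −= (-3)R2 → (0, 0, 0, 61/16)
pivot(3,3)=61/16: scale R3 → (0, 0, 0, 1)
  clear (0,3): R0 −= (-1/2)R3 → (1, 0, 0, 0)
  clear (1,3): R1 −= (3/16)R3 → (0, 1, 0, 0)
  clear (2,3): R2 −= (-1/16)R3 → (0, 0, 1, 0)

rank = 4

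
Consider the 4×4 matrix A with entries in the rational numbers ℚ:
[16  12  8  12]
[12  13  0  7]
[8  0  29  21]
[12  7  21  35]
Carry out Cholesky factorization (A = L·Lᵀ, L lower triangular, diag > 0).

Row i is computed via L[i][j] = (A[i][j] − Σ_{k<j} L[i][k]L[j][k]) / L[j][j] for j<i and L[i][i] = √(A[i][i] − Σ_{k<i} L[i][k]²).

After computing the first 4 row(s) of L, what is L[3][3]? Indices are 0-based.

Step 1: L[0][0] = √(16) = 4.
  L[1][0] = (12) / L[0][0] = 3.
Step 2: L[1][1] = √(4) = 2.
  L[2][0] = (8) / L[0][0] = 2.
  L[2][1] = (-6) / L[1][1] = -3.
Step 3: L[2][2] = √(16) = 4.
  L[3][0] = (12) / L[0][0] = 3.
  L[3][1] = (-2) / L[1][1] = -1.
  L[3][2] = (12) / L[2][2] = 3.
Step 4: L[3][3] = √(16) = 4.

L[3][3] = 4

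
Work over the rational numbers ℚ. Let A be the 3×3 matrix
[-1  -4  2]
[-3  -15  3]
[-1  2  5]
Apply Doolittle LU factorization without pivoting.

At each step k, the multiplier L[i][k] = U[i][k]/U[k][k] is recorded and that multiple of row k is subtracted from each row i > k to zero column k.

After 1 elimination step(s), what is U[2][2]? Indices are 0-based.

Step 1: pivot at (0,0) is -1.
  row1 ← row1 − (3)·row0  ⇒  L[1][0]=3, U row1=(0, -3, -3)
  row2 ← row2 − (1)·row0  ⇒  L[2][0]=1, U row2=(0, 6, 3)

U[2][2] = 3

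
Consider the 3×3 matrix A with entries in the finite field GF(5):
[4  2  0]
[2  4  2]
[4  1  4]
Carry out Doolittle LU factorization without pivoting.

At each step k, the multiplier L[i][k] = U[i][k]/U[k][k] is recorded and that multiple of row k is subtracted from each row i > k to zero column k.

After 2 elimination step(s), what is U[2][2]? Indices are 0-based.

Step 1: pivot at (0,0) is 4.
  row1 ← row1 − (3)·row0  ⇒  L[1][0]=3, U row1=(0, 3, 2)
  row2 ← row2 − (1)·row0  ⇒  L[2][0]=1, U row2=(0, 4, 4)
Step 2: pivot at (1,1) is 3.
  row2 ← row2 − (3)·row1  ⇒  L[2][1]=3, U row2=(0, 0, 3)

U[2][2] = 3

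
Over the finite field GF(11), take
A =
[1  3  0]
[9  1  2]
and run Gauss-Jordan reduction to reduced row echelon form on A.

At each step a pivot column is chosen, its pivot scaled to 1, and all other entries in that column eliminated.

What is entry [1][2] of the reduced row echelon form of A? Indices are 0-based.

[1] R0 /= 1  ⇒  (1, 3, 0)
     R1 -= 9·R0  ⇒  (0, 7, 2)
[2] R1 /= 7  ⇒  (0, 1, 5)
     R0 -= 3·R1  ⇒  (1, 0, 7)

M[1][2] = 5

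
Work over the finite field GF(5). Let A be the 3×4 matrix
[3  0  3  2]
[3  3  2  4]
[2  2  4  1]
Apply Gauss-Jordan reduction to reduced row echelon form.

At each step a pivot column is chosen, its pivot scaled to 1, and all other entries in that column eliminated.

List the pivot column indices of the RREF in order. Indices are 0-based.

pivot(0,0)=3: scale R0 → (1, 0, 1, 4)
  clear (1,0): R1 −= (3)R0 → (0, 3, 4, 2)
  clear (2,0): R2 −= (2)R0 → (0, 2, 2, 3)
pivot(1,1)=3: scale R1 → (0, 1, 3, 4)
  clear (2,1): R2 −= (2)R1 → (0, 0, 1, 0)
pivot(2,2)=1: scale R2 → (0, 0, 1, 0)
  clear (0,2): R0 −= (1)R2 → (1, 0, 0, 4)
  clear (1,2): R1 −= (3)R2 → (0, 1, 0, 4)

pivot columns: 0, 1, 2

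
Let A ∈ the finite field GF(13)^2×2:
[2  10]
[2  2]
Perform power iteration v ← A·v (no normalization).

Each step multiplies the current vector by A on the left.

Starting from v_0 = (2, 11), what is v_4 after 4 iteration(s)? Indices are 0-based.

v_4 = (6, 3)

v_0 = (2, 11).
v_1 = A·v_0 = (10, 0).
v_2 = A·v_1 = (7, 7).
v_3 = A·v_2 = (6, 2).
v_4 = A·v_3 = (6, 3).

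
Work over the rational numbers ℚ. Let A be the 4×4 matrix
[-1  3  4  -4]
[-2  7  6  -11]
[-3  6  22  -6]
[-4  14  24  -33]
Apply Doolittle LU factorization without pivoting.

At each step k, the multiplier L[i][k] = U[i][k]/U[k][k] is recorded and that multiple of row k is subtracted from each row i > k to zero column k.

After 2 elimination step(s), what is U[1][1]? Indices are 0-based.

U[1][1] = 1

[col 0] pivot -1
  R1 -= 2*R0 → (0, 1, -2, -3)  (L[1][0] := 2)
  R2 -= 3*R0 → (0, -3, 10, 6)  (L[2][0] := 3)
  R3 -= 4*R0 → (0, 2, 8, -17)  (L[3][0] := 4)
[col 1] pivot 1
  R2 -= -3*R1 → (0, 0, 4, -3)  (L[2][1] := -3)
  R3 -= 2*R1 → (0, 0, 12, -11)  (L[3][1] := 2)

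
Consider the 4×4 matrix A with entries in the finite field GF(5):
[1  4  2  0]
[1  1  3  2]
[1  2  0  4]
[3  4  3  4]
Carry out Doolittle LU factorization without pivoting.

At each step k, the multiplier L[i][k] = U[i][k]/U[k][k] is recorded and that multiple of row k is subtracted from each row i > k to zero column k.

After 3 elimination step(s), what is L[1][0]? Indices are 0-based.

L[1][0] = 1

Step 1: pivot at (0,0) is 1.
  row1 ← row1 − (1)·row0  ⇒  L[1][0]=1, U row1=(0, 2, 1, 2)
  row2 ← row2 − (1)·row0  ⇒  L[2][0]=1, U row2=(0, 3, 3, 4)
  row3 ← row3 − (3)·row0  ⇒  L[3][0]=3, U row3=(0, 2, 2, 4)
Step 2: pivot at (1,1) is 2.
  row2 ← row2 − (4)·row1  ⇒  L[2][1]=4, U row2=(0, 0, 4, 1)
  row3 ← row3 − (1)·row1  ⇒  L[3][1]=1, U row3=(0, 0, 1, 2)
Step 3: pivot at (2,2) is 4.
  row3 ← row3 − (4)·row2  ⇒  L[3][2]=4, U row3=(0, 0, 0, 3)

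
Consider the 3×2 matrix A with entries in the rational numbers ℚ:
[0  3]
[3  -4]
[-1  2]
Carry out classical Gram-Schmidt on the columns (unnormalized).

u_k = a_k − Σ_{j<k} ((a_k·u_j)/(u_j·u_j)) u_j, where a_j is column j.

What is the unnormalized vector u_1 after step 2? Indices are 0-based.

u_1 = (3, 1/5, 3/5)

Step 1: u_0 = a_0 = (0, 3, -1).
Step 2: u_1 = a_1 − (-7/5)·u_0 = (3, 1/5, 3/5).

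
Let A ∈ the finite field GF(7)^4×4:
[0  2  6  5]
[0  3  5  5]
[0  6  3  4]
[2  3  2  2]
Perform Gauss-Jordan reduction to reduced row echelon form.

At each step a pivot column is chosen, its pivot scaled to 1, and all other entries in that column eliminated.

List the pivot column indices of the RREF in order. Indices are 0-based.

pivot columns: 0, 1, 2, 3

pivot(0,0): swap R0↔R3
pivot(0,0)=2: scale R0 → (1, 5, 1, 1)
pivot(1,1)=3: scale R1 → (0, 1, 4, 4)
  clear (0,1): R0 −= (5)R1 → (1, 0, 2, 2)
  clear (2,1): R2 −= (6)R1 → (0, 0, 0, 1)
  clear (3,1): R3 −= (2)R1 → (0, 0, 5, 4)
pivot(2,2): swap R2↔R3
pivot(2,2)=5: scale R2 → (0, 0, 1, 5)
  clear (0,2): R0 −= (2)R2 → (1, 0, 0, 6)
  clear (1,2): R1 −= (4)R2 → (0, 1, 0, 5)
pivot(3,3)=1: scale R3 → (0, 0, 0, 1)
  clear (0,3): R0 −= (6)R3 → (1, 0, 0, 0)
  clear (1,3): R1 −= (5)R3 → (0, 1, 0, 0)
  clear (2,3): R2 −= (5)R3 → (0, 0, 1, 0)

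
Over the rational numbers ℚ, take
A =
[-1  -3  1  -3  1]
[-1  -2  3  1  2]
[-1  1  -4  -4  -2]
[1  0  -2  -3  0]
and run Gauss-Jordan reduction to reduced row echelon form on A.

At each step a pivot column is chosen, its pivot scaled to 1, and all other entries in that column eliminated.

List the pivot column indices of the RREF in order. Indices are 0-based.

pivot columns: 0, 1, 2, 3

step 1: normalize row 0 (÷-1) = (1, 3, -1, 3, -1)
  row 1: subtract -1×row0 = (0, 1, 2, 4, 1)
  row 2: subtract -1×row0 = (0, 4, -5, -1, -3)
  row 3: subtract 1×row0 = (0, -3, -1, -6, 1)
step 2: normalize row 1 (÷1) = (0, 1, 2, 4, 1)
  row 0: subtract 3×row1 = (1, 0, -7, -9, -4)
  row 2: subtract 4×row1 = (0, 0, -13, -17, -7)
  row 3: subtract -3×row1 = (0, 0, 5, 6, 4)
step 3: normalize row 2 (÷-13) = (0, 0, 1, 17/13, 7/13)
  row 0: subtract -7×row2 = (1, 0, 0, 2/13, -3/13)
  row 1: subtract 2×row2 = (0, 1, 0, 18/13, -1/13)
  row 3: subtract 5×row2 = (0, 0, 0, -7/13, 17/13)
step 4: normalize row 3 (÷-7/13) = (0, 0, 0, 1, -17/7)
  row 0: subtract 2/13×row3 = (1, 0, 0, 0, 1/7)
  row 1: subtract 18/13×row3 = (0, 1, 0, 0, 23/7)
  row 2: subtract 17/13×row3 = (0, 0, 1, 0, 26/7)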